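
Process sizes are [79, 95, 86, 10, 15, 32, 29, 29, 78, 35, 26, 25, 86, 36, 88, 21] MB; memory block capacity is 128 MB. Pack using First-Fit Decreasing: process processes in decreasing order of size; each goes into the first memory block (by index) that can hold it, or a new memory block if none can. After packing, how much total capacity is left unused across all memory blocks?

126

Sorted descending: 95, 88, 86, 86, 79, 78, 36, 35, 32, 29, 29, 26, 25, 21, 15, 10.
Put 95 MB in memory block 1; 33 MB remain.
Put 88 MB in memory block 2; 40 MB remain.
Put 86 MB in memory block 3; 42 MB remain.
Put 86 MB in memory block 4; 42 MB remain.
Put 79 MB in memory block 5; 49 MB remain.
Put 78 MB in memory block 6; 50 MB remain.
Put 36 MB in memory block 2; 4 MB remain.
Put 35 MB in memory block 3; 7 MB remain.
Put 32 MB in memory block 1; 1 MB remain.
Put 29 MB in memory block 4; 13 MB remain.
Put 29 MB in memory block 5; 20 MB remain.
Put 26 MB in memory block 6; 24 MB remain.
Put 25 MB in memory block 7; 103 MB remain.
Put 21 MB in memory block 6; 3 MB remain.
Put 15 MB in memory block 5; 5 MB remain.
Put 10 MB in memory block 4; 3 MB remain.
7 memory blocks × 128 MB = 896 MB; used 770 MB; unused 126 MB.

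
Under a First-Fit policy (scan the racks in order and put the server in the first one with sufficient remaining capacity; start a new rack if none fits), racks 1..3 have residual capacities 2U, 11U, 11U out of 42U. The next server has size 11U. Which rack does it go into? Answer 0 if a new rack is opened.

2

Racks with room: rack 2 (11U), rack 3 (11U).
The first with room is rack 2.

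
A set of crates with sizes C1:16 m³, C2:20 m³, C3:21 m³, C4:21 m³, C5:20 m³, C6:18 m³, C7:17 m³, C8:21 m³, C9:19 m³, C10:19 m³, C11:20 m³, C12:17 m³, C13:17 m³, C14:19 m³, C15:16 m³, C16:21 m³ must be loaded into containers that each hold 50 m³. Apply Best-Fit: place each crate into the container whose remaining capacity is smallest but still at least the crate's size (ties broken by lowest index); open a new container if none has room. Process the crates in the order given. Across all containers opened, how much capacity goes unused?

98

container 1: place C1 (16 m³), 34 m³ left
container 1: place C2 (20 m³), 14 m³ left
container 2: place C3 (21 m³), 29 m³ left
container 2: place C4 (21 m³), 8 m³ left
container 3: place C5 (20 m³), 30 m³ left
container 3: place C6 (18 m³), 12 m³ left
container 4: place C7 (17 m³), 33 m³ left
container 4: place C8 (21 m³), 12 m³ left
container 5: place C9 (19 m³), 31 m³ left
container 5: place C10 (19 m³), 12 m³ left
container 6: place C11 (20 m³), 30 m³ left
container 6: place C12 (17 m³), 13 m³ left
container 7: place C13 (17 m³), 33 m³ left
container 7: place C14 (19 m³), 14 m³ left
container 8: place C15 (16 m³), 34 m³ left
container 8: place C16 (21 m³), 13 m³ left
8 containers × 50 m³ = 400 m³; used 302 m³; unused 98 m³.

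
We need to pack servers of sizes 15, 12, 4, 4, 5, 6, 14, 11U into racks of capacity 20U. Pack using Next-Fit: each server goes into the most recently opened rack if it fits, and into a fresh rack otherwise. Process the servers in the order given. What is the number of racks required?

rack 1: place 15U, 5U left
rack 2: place 12U, 8U left
rack 2: place 4U, 4U left
rack 2: place 4U, 0U left
rack 3: place 5U, 15U left
rack 3: place 6U, 9U left
rack 4: place 14U, 6U left
rack 5: place 11U, 9U left
Final racks: [15] [12,4,4] [5,6] [14] [11].

5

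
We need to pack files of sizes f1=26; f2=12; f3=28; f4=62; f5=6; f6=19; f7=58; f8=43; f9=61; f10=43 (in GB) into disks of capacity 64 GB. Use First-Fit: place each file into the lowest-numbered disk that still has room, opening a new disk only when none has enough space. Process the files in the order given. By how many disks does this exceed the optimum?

1

First-Fit: [26,12,6,19] [28] [62] [58] [43] [61] [43] → 7 disks.
Total size 358 GB; any packing needs at least ⌈358/64⌉ = 6 disks.
An optimal packing achieves that bound: [62] [61] [58,6] [43,19] [43,12] [28,26] → 6 disks.
Excess: 7 − 6 = 1.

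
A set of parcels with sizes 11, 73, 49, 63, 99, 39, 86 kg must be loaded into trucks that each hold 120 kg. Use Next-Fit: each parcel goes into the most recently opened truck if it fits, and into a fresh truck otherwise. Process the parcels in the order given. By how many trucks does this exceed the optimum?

1

Next-Fit: [11,73] [49,63] [99] [39] [86] → 5 trucks.
Total size 420 kg; any packing needs at least ⌈420/120⌉ = 4 trucks.
An optimal packing achieves that bound: [99,11] [86] [73,39] [63,49] → 4 trucks.
Excess: 5 − 4 = 1.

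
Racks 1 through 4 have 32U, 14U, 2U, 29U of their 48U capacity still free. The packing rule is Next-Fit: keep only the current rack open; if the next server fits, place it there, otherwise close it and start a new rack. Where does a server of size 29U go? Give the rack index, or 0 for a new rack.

Next-Fit only looks at rack 4, which has 29U free.
29U fits there.

4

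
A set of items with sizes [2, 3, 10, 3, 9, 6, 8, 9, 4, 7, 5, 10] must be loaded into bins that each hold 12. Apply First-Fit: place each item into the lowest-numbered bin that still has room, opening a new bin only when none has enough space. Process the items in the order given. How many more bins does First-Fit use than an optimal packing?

First-Fit: [2,3,3,4] [10] [9] [6,5] [8] [9] [7] [10] → 8 bins.
Total size 76; any packing needs at least ⌈76/12⌉ = 7 bins.
An optimal packing achieves that bound: [10,2] [10] [9,3] [9,3] [8,4] [7,5] [6] → 7 bins.
Excess: 8 − 7 = 1.

1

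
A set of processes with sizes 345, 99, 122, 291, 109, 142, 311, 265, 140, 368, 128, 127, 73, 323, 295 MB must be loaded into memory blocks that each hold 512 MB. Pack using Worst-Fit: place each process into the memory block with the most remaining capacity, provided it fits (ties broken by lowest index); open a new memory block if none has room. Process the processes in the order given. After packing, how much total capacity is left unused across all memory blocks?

memory block 1: place 345 MB, 167 MB left
memory block 1: place 99 MB, 68 MB left
memory block 2: place 122 MB, 390 MB left
memory block 2: place 291 MB, 99 MB left
memory block 3: place 109 MB, 403 MB left
memory block 3: place 142 MB, 261 MB left
memory block 4: place 311 MB, 201 MB left
memory block 5: place 265 MB, 247 MB left
memory block 3: place 140 MB, 121 MB left
memory block 6: place 368 MB, 144 MB left
memory block 5: place 128 MB, 119 MB left
memory block 4: place 127 MB, 74 MB left
memory block 6: place 73 MB, 71 MB left
memory block 7: place 323 MB, 189 MB left
memory block 8: place 295 MB, 217 MB left
8 memory blocks × 512 MB = 4096 MB; used 3138 MB; unused 958 MB.

958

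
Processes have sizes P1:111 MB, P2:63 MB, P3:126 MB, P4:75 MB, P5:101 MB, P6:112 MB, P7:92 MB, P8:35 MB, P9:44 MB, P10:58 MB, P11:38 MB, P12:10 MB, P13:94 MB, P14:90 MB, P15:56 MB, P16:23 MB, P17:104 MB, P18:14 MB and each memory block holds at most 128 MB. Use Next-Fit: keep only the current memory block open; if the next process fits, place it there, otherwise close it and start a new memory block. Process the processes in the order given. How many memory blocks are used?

13 memory blocks

Put P1 (111 MB) in memory block 1; 17 MB remain.
Put P2 (63 MB) in memory block 2; 65 MB remain.
Put P3 (126 MB) in memory block 3; 2 MB remain.
Put P4 (75 MB) in memory block 4; 53 MB remain.
Put P5 (101 MB) in memory block 5; 27 MB remain.
Put P6 (112 MB) in memory block 6; 16 MB remain.
Put P7 (92 MB) in memory block 7; 36 MB remain.
Put P8 (35 MB) in memory block 7; 1 MB remain.
Put P9 (44 MB) in memory block 8; 84 MB remain.
Put P10 (58 MB) in memory block 8; 26 MB remain.
Put P11 (38 MB) in memory block 9; 90 MB remain.
Put P12 (10 MB) in memory block 9; 80 MB remain.
Put P13 (94 MB) in memory block 10; 34 MB remain.
Put P14 (90 MB) in memory block 11; 38 MB remain.
Put P15 (56 MB) in memory block 12; 72 MB remain.
Put P16 (23 MB) in memory block 12; 49 MB remain.
Put P17 (104 MB) in memory block 13; 24 MB remain.
Put P18 (14 MB) in memory block 13; 10 MB remain.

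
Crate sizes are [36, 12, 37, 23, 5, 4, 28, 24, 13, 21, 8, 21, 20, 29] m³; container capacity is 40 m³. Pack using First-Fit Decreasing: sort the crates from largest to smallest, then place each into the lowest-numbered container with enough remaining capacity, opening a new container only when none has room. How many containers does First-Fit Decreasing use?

Sorted descending: 37, 36, 29, 28, 24, 23, 21, 21, 20, 13, 12, 8, 5, 4.
Put 37 m³ in container 1; 3 m³ remain.
Put 36 m³ in container 2; 4 m³ remain.
Put 29 m³ in container 3; 11 m³ remain.
Put 28 m³ in container 4; 12 m³ remain.
Put 24 m³ in container 5; 16 m³ remain.
Put 23 m³ in container 6; 17 m³ remain.
Put 21 m³ in container 7; 19 m³ remain.
Put 21 m³ in container 8; 19 m³ remain.
Put 20 m³ in container 9; 20 m³ remain.
Put 13 m³ in container 5; 3 m³ remain.
Put 12 m³ in container 4; 0 m³ remain.
Put 8 m³ in container 3; 3 m³ remain.
Put 5 m³ in container 6; 12 m³ remain.
Put 4 m³ in container 2; 0 m³ remain.
Final containers: [37] [36,4] [29,8] [28,12] [24,13] [23,5] [21] [21] [20].

9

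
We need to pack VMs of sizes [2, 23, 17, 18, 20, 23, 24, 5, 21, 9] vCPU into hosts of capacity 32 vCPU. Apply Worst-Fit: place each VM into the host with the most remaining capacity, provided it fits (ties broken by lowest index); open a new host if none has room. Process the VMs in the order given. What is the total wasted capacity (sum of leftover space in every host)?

62

2 vCPU → host 1 (remaining 30 vCPU)
23 vCPU → host 1 (remaining 7 vCPU)
17 vCPU → host 2 (remaining 15 vCPU)
18 vCPU → host 3 (remaining 14 vCPU)
20 vCPU → host 4 (remaining 12 vCPU)
23 vCPU → host 5 (remaining 9 vCPU)
24 vCPU → host 6 (remaining 8 vCPU)
5 vCPU → host 2 (remaining 10 vCPU)
21 vCPU → host 7 (remaining 11 vCPU)
9 vCPU → host 3 (remaining 5 vCPU)
7 hosts × 32 vCPU = 224 vCPU; used 162 vCPU; unused 62 vCPU.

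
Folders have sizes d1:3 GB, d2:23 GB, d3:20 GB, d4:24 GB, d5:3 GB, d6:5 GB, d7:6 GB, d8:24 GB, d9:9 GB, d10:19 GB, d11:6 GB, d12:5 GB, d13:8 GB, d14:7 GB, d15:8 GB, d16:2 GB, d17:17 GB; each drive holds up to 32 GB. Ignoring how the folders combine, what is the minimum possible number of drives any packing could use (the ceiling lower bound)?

Total size = 3 + 23 + 20 + 24 + 3 + 5 + 6 + 24 + 9 + 19 + 6 + 5 + 8 + 7 + 8 + 2 + 17 = 189 GB.
⌈189 / 32⌉ = 6.

6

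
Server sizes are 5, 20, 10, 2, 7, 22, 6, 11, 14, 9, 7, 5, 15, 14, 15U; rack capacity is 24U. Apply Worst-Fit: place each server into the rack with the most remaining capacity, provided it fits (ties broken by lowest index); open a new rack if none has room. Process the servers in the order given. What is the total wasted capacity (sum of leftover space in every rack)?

Put 5U in rack 1; 19U remain.
Put 20U in rack 2; 4U remain.
Put 10U in rack 1; 9U remain.
Put 2U in rack 1; 7U remain.
Put 7U in rack 1; 0U remain.
Put 22U in rack 3; 2U remain.
Put 6U in rack 4; 18U remain.
Put 11U in rack 4; 7U remain.
Put 14U in rack 5; 10U remain.
Put 9U in rack 5; 1U remain.
Put 7U in rack 4; 0U remain.
Put 5U in rack 6; 19U remain.
Put 15U in rack 6; 4U remain.
Put 14U in rack 7; 10U remain.
Put 15U in rack 8; 9U remain.
8 racks × 24U = 192U; used 162U; unused 30U.

30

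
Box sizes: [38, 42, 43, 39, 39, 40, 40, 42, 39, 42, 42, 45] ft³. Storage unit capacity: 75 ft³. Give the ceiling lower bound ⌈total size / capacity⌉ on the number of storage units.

Total size = 38 + 42 + 43 + 39 + 39 + 40 + 40 + 42 + 39 + 42 + 42 + 45 = 491 ft³.
⌈491 / 75⌉ = 7.

7 storage units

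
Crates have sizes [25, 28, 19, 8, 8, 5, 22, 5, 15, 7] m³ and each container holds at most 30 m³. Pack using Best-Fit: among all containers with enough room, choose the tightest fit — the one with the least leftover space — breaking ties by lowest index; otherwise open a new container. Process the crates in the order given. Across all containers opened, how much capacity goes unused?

8

Put 25 m³ in container 1; 5 m³ remain.
Put 28 m³ in container 2; 2 m³ remain.
Put 19 m³ in container 3; 11 m³ remain.
Put 8 m³ in container 3; 3 m³ remain.
Put 8 m³ in container 4; 22 m³ remain.
Put 5 m³ in container 1; 0 m³ remain.
Put 22 m³ in container 4; 0 m³ remain.
Put 5 m³ in container 5; 25 m³ remain.
Put 15 m³ in container 5; 10 m³ remain.
Put 7 m³ in container 5; 3 m³ remain.
5 containers × 30 m³ = 150 m³; used 142 m³; unused 8 m³.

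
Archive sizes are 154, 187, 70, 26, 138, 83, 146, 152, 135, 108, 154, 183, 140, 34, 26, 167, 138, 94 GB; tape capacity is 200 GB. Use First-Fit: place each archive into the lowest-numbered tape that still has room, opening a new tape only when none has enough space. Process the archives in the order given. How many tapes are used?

14

tape 1: place 154 GB, 46 GB left
tape 2: place 187 GB, 13 GB left
tape 3: place 70 GB, 130 GB left
tape 1: place 26 GB, 20 GB left
tape 4: place 138 GB, 62 GB left
tape 3: place 83 GB, 47 GB left
tape 5: place 146 GB, 54 GB left
tape 6: place 152 GB, 48 GB left
tape 7: place 135 GB, 65 GB left
tape 8: place 108 GB, 92 GB left
tape 9: place 154 GB, 46 GB left
tape 10: place 183 GB, 17 GB left
tape 11: place 140 GB, 60 GB left
tape 3: place 34 GB, 13 GB left
tape 4: place 26 GB, 36 GB left
tape 12: place 167 GB, 33 GB left
tape 13: place 138 GB, 62 GB left
tape 14: place 94 GB, 106 GB left
Final tapes: [154,26] [187] [70,83,34] [138,26] [146] [152] [135] [108] [154] [183] [140] [167] [138] [94].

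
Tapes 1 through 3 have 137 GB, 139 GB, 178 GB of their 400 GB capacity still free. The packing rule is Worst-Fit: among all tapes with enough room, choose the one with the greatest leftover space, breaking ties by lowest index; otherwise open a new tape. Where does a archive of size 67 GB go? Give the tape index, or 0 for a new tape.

Tapes with room: tape 1 (137 GB), tape 2 (139 GB), tape 3 (178 GB).
Most room is tape 3 with 178 GB free.

3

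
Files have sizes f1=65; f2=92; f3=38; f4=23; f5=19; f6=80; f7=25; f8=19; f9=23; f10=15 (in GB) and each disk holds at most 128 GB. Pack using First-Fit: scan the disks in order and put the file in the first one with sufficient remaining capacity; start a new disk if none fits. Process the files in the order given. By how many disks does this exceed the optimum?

First-Fit: [65,38,23] [92,19,15] [80,25,19] [23] → 4 disks.
Total size 399 GB; any packing needs at least ⌈399/128⌉ = 4 disks.
So 4 is already optimal.

0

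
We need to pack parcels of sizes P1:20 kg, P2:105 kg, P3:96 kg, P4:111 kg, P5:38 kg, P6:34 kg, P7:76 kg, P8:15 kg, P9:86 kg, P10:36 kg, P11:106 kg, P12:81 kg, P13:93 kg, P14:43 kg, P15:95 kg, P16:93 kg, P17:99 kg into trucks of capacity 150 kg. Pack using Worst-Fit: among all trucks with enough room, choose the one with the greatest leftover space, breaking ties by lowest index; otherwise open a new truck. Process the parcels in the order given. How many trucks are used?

Put P1 (20 kg) in truck 1; 130 kg remain.
Put P2 (105 kg) in truck 1; 25 kg remain.
Put P3 (96 kg) in truck 2; 54 kg remain.
Put P4 (111 kg) in truck 3; 39 kg remain.
Put P5 (38 kg) in truck 2; 16 kg remain.
Put P6 (34 kg) in truck 3; 5 kg remain.
Put P7 (76 kg) in truck 4; 74 kg remain.
Put P8 (15 kg) in truck 4; 59 kg remain.
Put P9 (86 kg) in truck 5; 64 kg remain.
Put P10 (36 kg) in truck 5; 28 kg remain.
Put P11 (106 kg) in truck 6; 44 kg remain.
Put P12 (81 kg) in truck 7; 69 kg remain.
Put P13 (93 kg) in truck 8; 57 kg remain.
Put P14 (43 kg) in truck 7; 26 kg remain.
Put P15 (95 kg) in truck 9; 55 kg remain.
Put P16 (93 kg) in truck 10; 57 kg remain.
Put P17 (99 kg) in truck 11; 51 kg remain.
Final trucks: [20,105] [96,38] [111,34] [76,15] [86,36] [106] [81,43] [93] [95] [93] [99].

11 trucks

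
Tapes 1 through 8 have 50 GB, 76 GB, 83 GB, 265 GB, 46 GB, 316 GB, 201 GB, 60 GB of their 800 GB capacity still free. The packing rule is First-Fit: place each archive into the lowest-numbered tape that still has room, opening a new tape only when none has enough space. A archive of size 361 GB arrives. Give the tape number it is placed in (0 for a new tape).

No tape has ≥ 361 GB free, so a new tape is opened.

0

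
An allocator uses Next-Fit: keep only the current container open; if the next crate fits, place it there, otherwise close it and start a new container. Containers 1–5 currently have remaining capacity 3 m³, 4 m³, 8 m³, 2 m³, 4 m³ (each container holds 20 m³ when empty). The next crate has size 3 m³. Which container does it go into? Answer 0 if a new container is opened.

5

Next-Fit only looks at container 5, which has 4 m³ free.
3 m³ fits there.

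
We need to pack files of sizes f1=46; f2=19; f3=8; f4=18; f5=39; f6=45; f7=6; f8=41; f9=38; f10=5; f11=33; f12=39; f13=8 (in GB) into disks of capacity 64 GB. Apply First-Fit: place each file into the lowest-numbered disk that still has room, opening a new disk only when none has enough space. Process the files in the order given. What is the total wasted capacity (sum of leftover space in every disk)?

disk 1: place f1 (46 GB), 18 GB left
disk 2: place f2 (19 GB), 45 GB left
disk 1: place f3 (8 GB), 10 GB left
disk 2: place f4 (18 GB), 27 GB left
disk 3: place f5 (39 GB), 25 GB left
disk 4: place f6 (45 GB), 19 GB left
disk 1: place f7 (6 GB), 4 GB left
disk 5: place f8 (41 GB), 23 GB left
disk 6: place f9 (38 GB), 26 GB left
disk 2: place f10 (5 GB), 22 GB left
disk 7: place f11 (33 GB), 31 GB left
disk 8: place f12 (39 GB), 25 GB left
disk 2: place f13 (8 GB), 14 GB left
8 disks × 64 GB = 512 GB; used 345 GB; unused 167 GB.

167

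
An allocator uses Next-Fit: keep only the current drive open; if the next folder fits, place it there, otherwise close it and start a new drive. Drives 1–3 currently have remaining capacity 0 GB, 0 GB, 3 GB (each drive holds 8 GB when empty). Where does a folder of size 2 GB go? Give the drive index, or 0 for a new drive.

Next-Fit only looks at drive 3, which has 3 GB free.
2 GB fits there.

3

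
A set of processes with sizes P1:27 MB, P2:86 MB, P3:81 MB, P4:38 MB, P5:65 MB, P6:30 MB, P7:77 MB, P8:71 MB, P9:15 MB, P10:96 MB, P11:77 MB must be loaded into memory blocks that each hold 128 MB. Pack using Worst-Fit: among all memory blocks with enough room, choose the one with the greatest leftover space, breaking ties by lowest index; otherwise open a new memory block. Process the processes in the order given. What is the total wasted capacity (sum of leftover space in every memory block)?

memory block 1: place P1 (27 MB), 101 MB left
memory block 1: place P2 (86 MB), 15 MB left
memory block 2: place P3 (81 MB), 47 MB left
memory block 2: place P4 (38 MB), 9 MB left
memory block 3: place P5 (65 MB), 63 MB left
memory block 3: place P6 (30 MB), 33 MB left
memory block 4: place P7 (77 MB), 51 MB left
memory block 5: place P8 (71 MB), 57 MB left
memory block 5: place P9 (15 MB), 42 MB left
memory block 6: place P10 (96 MB), 32 MB left
memory block 7: place P11 (77 MB), 51 MB left
7 memory blocks × 128 MB = 896 MB; used 663 MB; unused 233 MB.

233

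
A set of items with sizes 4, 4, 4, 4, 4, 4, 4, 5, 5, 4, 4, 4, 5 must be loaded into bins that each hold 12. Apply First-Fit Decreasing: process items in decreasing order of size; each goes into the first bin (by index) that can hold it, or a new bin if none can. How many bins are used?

Sorted descending: 5, 5, 5, 4, 4, 4, 4, 4, 4, 4, 4, 4, 4.
bin 1: place 5, 7 left
bin 1: place 5, 2 left
bin 2: place 5, 7 left
bin 2: place 4, 3 left
bin 3: place 4, 8 left
bin 3: place 4, 4 left
bin 3: place 4, 0 left
bin 4: place 4, 8 left
bin 4: place 4, 4 left
bin 4: place 4, 0 left
bin 5: place 4, 8 left
bin 5: place 4, 4 left
bin 5: place 4, 0 left
Final bins: [5,5] [5,4] [4,4,4] [4,4,4] [4,4,4].

5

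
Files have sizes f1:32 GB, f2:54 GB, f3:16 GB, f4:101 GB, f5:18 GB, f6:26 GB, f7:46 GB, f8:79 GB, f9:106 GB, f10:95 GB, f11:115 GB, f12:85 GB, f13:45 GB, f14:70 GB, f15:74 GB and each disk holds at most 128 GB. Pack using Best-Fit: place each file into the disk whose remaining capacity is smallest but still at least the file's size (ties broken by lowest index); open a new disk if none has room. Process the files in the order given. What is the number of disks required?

disk 1: place f1 (32 GB), 96 GB left
disk 1: place f2 (54 GB), 42 GB left
disk 1: place f3 (16 GB), 26 GB left
disk 2: place f4 (101 GB), 27 GB left
disk 1: place f5 (18 GB), 8 GB left
disk 2: place f6 (26 GB), 1 GB left
disk 3: place f7 (46 GB), 82 GB left
disk 3: place f8 (79 GB), 3 GB left
disk 4: place f9 (106 GB), 22 GB left
disk 5: place f10 (95 GB), 33 GB left
disk 6: place f11 (115 GB), 13 GB left
disk 7: place f12 (85 GB), 43 GB left
disk 8: place f13 (45 GB), 83 GB left
disk 8: place f14 (70 GB), 13 GB left
disk 9: place f15 (74 GB), 54 GB left
Final disks: [32,54,16,18] [101,26] [46,79] [106] [95] [115] [85] [45,70] [74].

9 disks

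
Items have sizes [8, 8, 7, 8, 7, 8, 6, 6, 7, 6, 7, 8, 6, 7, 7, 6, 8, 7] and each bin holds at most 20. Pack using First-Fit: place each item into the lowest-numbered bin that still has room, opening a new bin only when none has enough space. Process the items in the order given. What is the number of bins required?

8

8 → bin 1 (remaining 12)
8 → bin 1 (remaining 4)
7 → bin 2 (remaining 13)
8 → bin 2 (remaining 5)
7 → bin 3 (remaining 13)
8 → bin 3 (remaining 5)
6 → bin 4 (remaining 14)
6 → bin 4 (remaining 8)
7 → bin 4 (remaining 1)
6 → bin 5 (remaining 14)
7 → bin 5 (remaining 7)
8 → bin 6 (remaining 12)
6 → bin 5 (remaining 1)
7 → bin 6 (remaining 5)
7 → bin 7 (remaining 13)
6 → bin 7 (remaining 7)
8 → bin 8 (remaining 12)
7 → bin 7 (remaining 0)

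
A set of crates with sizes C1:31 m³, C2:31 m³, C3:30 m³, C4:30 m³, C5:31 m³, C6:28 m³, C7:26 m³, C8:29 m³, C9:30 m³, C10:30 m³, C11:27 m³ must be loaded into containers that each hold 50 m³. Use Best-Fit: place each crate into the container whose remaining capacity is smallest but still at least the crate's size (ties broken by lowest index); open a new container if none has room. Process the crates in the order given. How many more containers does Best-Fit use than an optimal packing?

Best-Fit: [31] [31] [30] [30] [31] [28] [26] [29] [30] [30] [27] → 11 containers.
11 crates exceed 25 m³ (half the capacity), and no two of those can share a container, so at least 11 containers are needed.
So 11 is already optimal.

0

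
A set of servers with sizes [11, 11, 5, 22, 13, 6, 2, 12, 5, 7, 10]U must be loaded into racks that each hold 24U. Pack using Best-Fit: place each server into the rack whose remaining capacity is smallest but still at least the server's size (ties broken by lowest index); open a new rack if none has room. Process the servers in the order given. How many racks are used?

5 racks

11U → rack 1 (remaining 13U)
11U → rack 1 (remaining 2U)
5U → rack 2 (remaining 19U)
22U → rack 3 (remaining 2U)
13U → rack 2 (remaining 6U)
6U → rack 2 (remaining 0U)
2U → rack 1 (remaining 0U)
12U → rack 4 (remaining 12U)
5U → rack 4 (remaining 7U)
7U → rack 4 (remaining 0U)
10U → rack 5 (remaining 14U)
Final racks: [11,11,2] [5,13,6] [22] [12,5,7] [10].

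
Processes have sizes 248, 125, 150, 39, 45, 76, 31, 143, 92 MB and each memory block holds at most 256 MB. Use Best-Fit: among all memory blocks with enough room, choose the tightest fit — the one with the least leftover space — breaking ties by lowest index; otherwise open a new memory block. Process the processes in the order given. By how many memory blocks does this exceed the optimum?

0

Best-Fit: [248] [125,76,31] [150,39,45] [143,92] → 4 memory blocks.
Total size 949 MB; any packing needs at least ⌈949/256⌉ = 4 memory blocks.
So 4 is already optimal.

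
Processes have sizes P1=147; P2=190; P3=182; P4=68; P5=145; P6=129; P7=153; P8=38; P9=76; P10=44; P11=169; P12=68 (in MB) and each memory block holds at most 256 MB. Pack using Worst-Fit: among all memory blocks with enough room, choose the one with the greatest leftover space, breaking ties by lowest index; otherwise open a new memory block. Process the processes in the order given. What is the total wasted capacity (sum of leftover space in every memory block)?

P1 (147 MB) → memory block 1 (remaining 109 MB)
P2 (190 MB) → memory block 2 (remaining 66 MB)
P3 (182 MB) → memory block 3 (remaining 74 MB)
P4 (68 MB) → memory block 1 (remaining 41 MB)
P5 (145 MB) → memory block 4 (remaining 111 MB)
P6 (129 MB) → memory block 5 (remaining 127 MB)
P7 (153 MB) → memory block 6 (remaining 103 MB)
P8 (38 MB) → memory block 5 (remaining 89 MB)
P9 (76 MB) → memory block 4 (remaining 35 MB)
P10 (44 MB) → memory block 6 (remaining 59 MB)
P11 (169 MB) → memory block 7 (remaining 87 MB)
P12 (68 MB) → memory block 5 (remaining 21 MB)
7 memory blocks × 256 MB = 1792 MB; used 1409 MB; unused 383 MB.

383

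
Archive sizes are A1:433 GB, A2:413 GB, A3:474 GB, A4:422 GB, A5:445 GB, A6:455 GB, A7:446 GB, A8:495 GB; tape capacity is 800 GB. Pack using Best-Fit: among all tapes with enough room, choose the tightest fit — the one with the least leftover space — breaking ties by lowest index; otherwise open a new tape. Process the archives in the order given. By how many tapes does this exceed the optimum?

Best-Fit: [433] [413] [474] [422] [445] [455] [446] [495] → 8 tapes.
8 archives exceed 400 GB (half the capacity), and no two of those can share a tape, so at least 8 tapes are needed.
So 8 is already optimal.

0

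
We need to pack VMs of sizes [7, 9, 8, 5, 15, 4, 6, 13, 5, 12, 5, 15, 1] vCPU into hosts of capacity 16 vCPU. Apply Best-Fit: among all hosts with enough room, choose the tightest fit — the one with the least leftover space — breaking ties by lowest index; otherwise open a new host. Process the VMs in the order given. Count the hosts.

8

host 1: place 7 vCPU, 9 vCPU left
host 1: place 9 vCPU, 0 vCPU left
host 2: place 8 vCPU, 8 vCPU left
host 2: place 5 vCPU, 3 vCPU left
host 3: place 15 vCPU, 1 vCPU left
host 4: place 4 vCPU, 12 vCPU left
host 4: place 6 vCPU, 6 vCPU left
host 5: place 13 vCPU, 3 vCPU left
host 4: place 5 vCPU, 1 vCPU left
host 6: place 12 vCPU, 4 vCPU left
host 7: place 5 vCPU, 11 vCPU left
host 8: place 15 vCPU, 1 vCPU left
host 3: place 1 vCPU, 0 vCPU left
Final hosts: [7,9] [8,5] [15,1] [4,6,5] [13] [12] [5] [15].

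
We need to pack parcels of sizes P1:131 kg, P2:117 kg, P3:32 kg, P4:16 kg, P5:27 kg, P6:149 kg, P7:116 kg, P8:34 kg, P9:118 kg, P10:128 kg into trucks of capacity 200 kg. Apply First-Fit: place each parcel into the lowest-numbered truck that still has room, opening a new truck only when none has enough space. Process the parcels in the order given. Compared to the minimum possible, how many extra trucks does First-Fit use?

First-Fit: [131,32,16] [117,27,34] [149] [116] [118] [128] → 6 trucks.
6 parcels exceed 100 kg (half the capacity), and no two of those can share a truck, so at least 6 trucks are needed.
So 6 is already optimal.

0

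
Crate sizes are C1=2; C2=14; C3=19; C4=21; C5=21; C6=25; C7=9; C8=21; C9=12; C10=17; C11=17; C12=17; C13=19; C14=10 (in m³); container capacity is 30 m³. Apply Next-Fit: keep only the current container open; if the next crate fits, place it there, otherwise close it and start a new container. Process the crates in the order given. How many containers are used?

10

container 1: place C1 (2 m³), 28 m³ left
container 1: place C2 (14 m³), 14 m³ left
container 2: place C3 (19 m³), 11 m³ left
container 3: place C4 (21 m³), 9 m³ left
container 4: place C5 (21 m³), 9 m³ left
container 5: place C6 (25 m³), 5 m³ left
container 6: place C7 (9 m³), 21 m³ left
container 6: place C8 (21 m³), 0 m³ left
container 7: place C9 (12 m³), 18 m³ left
container 7: place C10 (17 m³), 1 m³ left
container 8: place C11 (17 m³), 13 m³ left
container 9: place C12 (17 m³), 13 m³ left
container 10: place C13 (19 m³), 11 m³ left
container 10: place C14 (10 m³), 1 m³ left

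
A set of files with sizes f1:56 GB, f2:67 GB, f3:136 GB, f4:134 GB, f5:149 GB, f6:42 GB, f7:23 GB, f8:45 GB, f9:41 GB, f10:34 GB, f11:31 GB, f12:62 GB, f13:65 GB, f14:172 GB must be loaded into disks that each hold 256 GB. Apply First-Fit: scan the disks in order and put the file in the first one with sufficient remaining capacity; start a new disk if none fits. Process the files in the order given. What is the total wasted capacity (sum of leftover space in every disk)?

223

f1 (56 GB) → disk 1 (remaining 200 GB)
f2 (67 GB) → disk 1 (remaining 133 GB)
f3 (136 GB) → disk 2 (remaining 120 GB)
f4 (134 GB) → disk 3 (remaining 122 GB)
f5 (149 GB) → disk 4 (remaining 107 GB)
f6 (42 GB) → disk 1 (remaining 91 GB)
f7 (23 GB) → disk 1 (remaining 68 GB)
f8 (45 GB) → disk 1 (remaining 23 GB)
f9 (41 GB) → disk 2 (remaining 79 GB)
f10 (34 GB) → disk 2 (remaining 45 GB)
f11 (31 GB) → disk 2 (remaining 14 GB)
f12 (62 GB) → disk 3 (remaining 60 GB)
f13 (65 GB) → disk 4 (remaining 42 GB)
f14 (172 GB) → disk 5 (remaining 84 GB)
5 disks × 256 GB = 1280 GB; used 1057 GB; unused 223 GB.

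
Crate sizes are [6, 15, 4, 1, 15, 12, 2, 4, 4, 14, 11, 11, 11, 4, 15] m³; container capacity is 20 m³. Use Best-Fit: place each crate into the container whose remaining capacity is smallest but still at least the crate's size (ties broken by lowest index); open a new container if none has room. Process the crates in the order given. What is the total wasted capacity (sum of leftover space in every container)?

Put 6 m³ in container 1; 14 m³ remain.
Put 15 m³ in container 2; 5 m³ remain.
Put 4 m³ in container 2; 1 m³ remain.
Put 1 m³ in container 2; 0 m³ remain.
Put 15 m³ in container 3; 5 m³ remain.
Put 12 m³ in container 1; 2 m³ remain.
Put 2 m³ in container 1; 0 m³ remain.
Put 4 m³ in container 3; 1 m³ remain.
Put 4 m³ in container 4; 16 m³ remain.
Put 14 m³ in container 4; 2 m³ remain.
Put 11 m³ in container 5; 9 m³ remain.
Put 11 m³ in container 6; 9 m³ remain.
Put 11 m³ in container 7; 9 m³ remain.
Put 4 m³ in container 5; 5 m³ remain.
Put 15 m³ in container 8; 5 m³ remain.
8 containers × 20 m³ = 160 m³; used 129 m³; unused 31 m³.

31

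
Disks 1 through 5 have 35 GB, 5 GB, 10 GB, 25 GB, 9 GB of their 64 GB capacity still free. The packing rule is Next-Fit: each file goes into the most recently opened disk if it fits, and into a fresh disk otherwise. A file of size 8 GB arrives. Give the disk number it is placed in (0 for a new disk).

Next-Fit only looks at disk 5, which has 9 GB free.
8 GB fits there.

5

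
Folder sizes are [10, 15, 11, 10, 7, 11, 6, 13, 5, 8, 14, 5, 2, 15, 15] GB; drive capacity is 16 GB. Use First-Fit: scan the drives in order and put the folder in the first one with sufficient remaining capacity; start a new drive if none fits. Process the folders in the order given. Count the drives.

10 GB → drive 1 (remaining 6 GB)
15 GB → drive 2 (remaining 1 GB)
11 GB → drive 3 (remaining 5 GB)
10 GB → drive 4 (remaining 6 GB)
7 GB → drive 5 (remaining 9 GB)
11 GB → drive 6 (remaining 5 GB)
6 GB → drive 1 (remaining 0 GB)
13 GB → drive 7 (remaining 3 GB)
5 GB → drive 3 (remaining 0 GB)
8 GB → drive 5 (remaining 1 GB)
14 GB → drive 8 (remaining 2 GB)
5 GB → drive 4 (remaining 1 GB)
2 GB → drive 6 (remaining 3 GB)
15 GB → drive 9 (remaining 1 GB)
15 GB → drive 10 (remaining 1 GB)
Final drives: [10,6] [15] [11,5] [10,5] [7,8] [11,2] [13] [14] [15] [15].

10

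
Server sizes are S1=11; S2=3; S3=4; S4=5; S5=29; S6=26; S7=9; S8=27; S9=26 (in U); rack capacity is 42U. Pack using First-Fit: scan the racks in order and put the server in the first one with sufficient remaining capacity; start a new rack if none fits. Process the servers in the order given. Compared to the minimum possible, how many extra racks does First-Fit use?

First-Fit: [11,3,4,5,9] [29] [26] [27] [26] → 5 racks.
Total size 140U; any packing needs at least ⌈140/42⌉ = 4 racks.
An optimal packing achieves that bound: [29,11] [27,9,5] [26,4,3] [26] → 4 racks.
Excess: 5 − 4 = 1.

1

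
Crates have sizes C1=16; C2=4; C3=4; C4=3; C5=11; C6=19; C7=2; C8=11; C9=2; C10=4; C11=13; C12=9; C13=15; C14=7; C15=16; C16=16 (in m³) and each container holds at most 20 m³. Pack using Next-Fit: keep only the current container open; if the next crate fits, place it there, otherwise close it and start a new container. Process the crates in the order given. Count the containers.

C1 (16 m³) → container 1 (remaining 4 m³)
C2 (4 m³) → container 1 (remaining 0 m³)
C3 (4 m³) → container 2 (remaining 16 m³)
C4 (3 m³) → container 2 (remaining 13 m³)
C5 (11 m³) → container 2 (remaining 2 m³)
C6 (19 m³) → container 3 (remaining 1 m³)
C7 (2 m³) → container 4 (remaining 18 m³)
C8 (11 m³) → container 4 (remaining 7 m³)
C9 (2 m³) → container 4 (remaining 5 m³)
C10 (4 m³) → container 4 (remaining 1 m³)
C11 (13 m³) → container 5 (remaining 7 m³)
C12 (9 m³) → container 6 (remaining 11 m³)
C13 (15 m³) → container 7 (remaining 5 m³)
C14 (7 m³) → container 8 (remaining 13 m³)
C15 (16 m³) → container 9 (remaining 4 m³)
C16 (16 m³) → container 10 (remaining 4 m³)

10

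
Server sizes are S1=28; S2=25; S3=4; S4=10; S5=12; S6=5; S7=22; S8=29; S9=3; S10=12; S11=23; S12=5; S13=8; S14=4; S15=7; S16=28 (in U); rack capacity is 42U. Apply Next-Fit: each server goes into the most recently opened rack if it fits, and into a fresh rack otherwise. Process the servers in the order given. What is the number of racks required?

7 racks

S1 (28U) → rack 1 (remaining 14U)
S2 (25U) → rack 2 (remaining 17U)
S3 (4U) → rack 2 (remaining 13U)
S4 (10U) → rack 2 (remaining 3U)
S5 (12U) → rack 3 (remaining 30U)
S6 (5U) → rack 3 (remaining 25U)
S7 (22U) → rack 3 (remaining 3U)
S8 (29U) → rack 4 (remaining 13U)
S9 (3U) → rack 4 (remaining 10U)
S10 (12U) → rack 5 (remaining 30U)
S11 (23U) → rack 5 (remaining 7U)
S12 (5U) → rack 5 (remaining 2U)
S13 (8U) → rack 6 (remaining 34U)
S14 (4U) → rack 6 (remaining 30U)
S15 (7U) → rack 6 (remaining 23U)
S16 (28U) → rack 7 (remaining 14U)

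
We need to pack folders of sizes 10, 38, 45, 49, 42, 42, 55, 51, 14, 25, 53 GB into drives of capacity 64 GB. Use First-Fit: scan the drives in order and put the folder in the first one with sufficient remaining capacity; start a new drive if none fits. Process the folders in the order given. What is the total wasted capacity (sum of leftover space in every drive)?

10 GB → drive 1 (remaining 54 GB)
38 GB → drive 1 (remaining 16 GB)
45 GB → drive 2 (remaining 19 GB)
49 GB → drive 3 (remaining 15 GB)
42 GB → drive 4 (remaining 22 GB)
42 GB → drive 5 (remaining 22 GB)
55 GB → drive 6 (remaining 9 GB)
51 GB → drive 7 (remaining 13 GB)
14 GB → drive 1 (remaining 2 GB)
25 GB → drive 8 (remaining 39 GB)
53 GB → drive 9 (remaining 11 GB)
9 drives × 64 GB = 576 GB; used 424 GB; unused 152 GB.

152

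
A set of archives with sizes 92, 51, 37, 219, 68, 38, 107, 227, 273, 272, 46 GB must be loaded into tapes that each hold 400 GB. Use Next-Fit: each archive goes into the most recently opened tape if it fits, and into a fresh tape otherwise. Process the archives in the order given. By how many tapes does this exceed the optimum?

Next-Fit: [92,51,37,219] [68,38,107] [227] [273] [272,46] → 5 tapes.
Total size 1430 GB; any packing needs at least ⌈1430/400⌉ = 4 tapes.
An optimal packing achieves that bound: [273,107] [272,92] [227,68,51,46] [219,38,37] → 4 tapes.
Excess: 5 − 4 = 1.

1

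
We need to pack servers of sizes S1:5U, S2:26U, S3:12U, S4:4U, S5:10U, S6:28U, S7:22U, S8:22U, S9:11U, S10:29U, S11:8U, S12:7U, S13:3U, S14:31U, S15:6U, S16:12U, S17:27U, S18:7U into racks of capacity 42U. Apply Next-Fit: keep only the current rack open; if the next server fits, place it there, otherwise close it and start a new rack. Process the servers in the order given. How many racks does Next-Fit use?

S1 (5U) → rack 1 (remaining 37U)
S2 (26U) → rack 1 (remaining 11U)
S3 (12U) → rack 2 (remaining 30U)
S4 (4U) → rack 2 (remaining 26U)
S5 (10U) → rack 2 (remaining 16U)
S6 (28U) → rack 3 (remaining 14U)
S7 (22U) → rack 4 (remaining 20U)
S8 (22U) → rack 5 (remaining 20U)
S9 (11U) → rack 5 (remaining 9U)
S10 (29U) → rack 6 (remaining 13U)
S11 (8U) → rack 6 (remaining 5U)
S12 (7U) → rack 7 (remaining 35U)
S13 (3U) → rack 7 (remaining 32U)
S14 (31U) → rack 7 (remaining 1U)
S15 (6U) → rack 8 (remaining 36U)
S16 (12U) → rack 8 (remaining 24U)
S17 (27U) → rack 9 (remaining 15U)
S18 (7U) → rack 9 (remaining 8U)
Final racks: [5,26] [12,4,10] [28] [22] [22,11] [29,8] [7,3,31] [6,12] [27,7].

9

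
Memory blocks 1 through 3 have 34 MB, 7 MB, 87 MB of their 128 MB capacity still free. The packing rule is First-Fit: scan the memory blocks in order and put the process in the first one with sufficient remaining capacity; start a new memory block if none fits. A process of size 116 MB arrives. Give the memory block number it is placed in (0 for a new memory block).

No memory block has ≥ 116 MB free, so a new memory block is opened.

0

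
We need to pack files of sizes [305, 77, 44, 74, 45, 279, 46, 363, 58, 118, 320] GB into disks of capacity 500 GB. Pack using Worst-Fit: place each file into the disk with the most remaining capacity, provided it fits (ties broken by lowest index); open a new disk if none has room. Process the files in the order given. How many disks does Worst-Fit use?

305 GB → disk 1 (remaining 195 GB)
77 GB → disk 1 (remaining 118 GB)
44 GB → disk 1 (remaining 74 GB)
74 GB → disk 1 (remaining 0 GB)
45 GB → disk 2 (remaining 455 GB)
279 GB → disk 2 (remaining 176 GB)
46 GB → disk 2 (remaining 130 GB)
363 GB → disk 3 (remaining 137 GB)
58 GB → disk 3 (remaining 79 GB)
118 GB → disk 2 (remaining 12 GB)
320 GB → disk 4 (remaining 180 GB)
Final disks: [305,77,44,74] [45,279,46,118] [363,58] [320].

4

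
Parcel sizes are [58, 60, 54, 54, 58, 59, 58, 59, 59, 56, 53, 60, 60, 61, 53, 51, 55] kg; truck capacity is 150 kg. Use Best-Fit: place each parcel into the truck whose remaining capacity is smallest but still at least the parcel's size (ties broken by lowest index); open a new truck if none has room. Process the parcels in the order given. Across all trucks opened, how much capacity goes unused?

truck 1: place 58 kg, 92 kg left
truck 1: place 60 kg, 32 kg left
truck 2: place 54 kg, 96 kg left
truck 2: place 54 kg, 42 kg left
truck 3: place 58 kg, 92 kg left
truck 3: place 59 kg, 33 kg left
truck 4: place 58 kg, 92 kg left
truck 4: place 59 kg, 33 kg left
truck 5: place 59 kg, 91 kg left
truck 5: place 56 kg, 35 kg left
truck 6: place 53 kg, 97 kg left
truck 6: place 60 kg, 37 kg left
truck 7: place 60 kg, 90 kg left
truck 7: place 61 kg, 29 kg left
truck 8: place 53 kg, 97 kg left
truck 8: place 51 kg, 46 kg left
truck 9: place 55 kg, 95 kg left
9 trucks × 150 kg = 1350 kg; used 968 kg; unused 382 kg.

382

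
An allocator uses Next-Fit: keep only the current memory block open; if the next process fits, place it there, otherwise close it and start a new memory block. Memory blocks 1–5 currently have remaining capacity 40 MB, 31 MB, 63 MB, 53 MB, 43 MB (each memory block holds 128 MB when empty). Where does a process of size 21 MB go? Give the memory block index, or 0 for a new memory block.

5

Next-Fit only looks at memory block 5, which has 43 MB free.
21 MB fits there.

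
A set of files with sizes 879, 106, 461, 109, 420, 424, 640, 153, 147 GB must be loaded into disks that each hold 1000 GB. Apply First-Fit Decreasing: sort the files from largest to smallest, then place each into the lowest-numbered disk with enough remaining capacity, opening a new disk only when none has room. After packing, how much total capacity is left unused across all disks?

661

Sorted descending: 879, 640, 461, 424, 420, 153, 147, 109, 106.
879 GB → disk 1 (remaining 121 GB)
640 GB → disk 2 (remaining 360 GB)
461 GB → disk 3 (remaining 539 GB)
424 GB → disk 3 (remaining 115 GB)
420 GB → disk 4 (remaining 580 GB)
153 GB → disk 2 (remaining 207 GB)
147 GB → disk 2 (remaining 60 GB)
109 GB → disk 1 (remaining 12 GB)
106 GB → disk 3 (remaining 9 GB)
4 disks × 1000 GB = 4000 GB; used 3339 GB; unused 661 GB.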